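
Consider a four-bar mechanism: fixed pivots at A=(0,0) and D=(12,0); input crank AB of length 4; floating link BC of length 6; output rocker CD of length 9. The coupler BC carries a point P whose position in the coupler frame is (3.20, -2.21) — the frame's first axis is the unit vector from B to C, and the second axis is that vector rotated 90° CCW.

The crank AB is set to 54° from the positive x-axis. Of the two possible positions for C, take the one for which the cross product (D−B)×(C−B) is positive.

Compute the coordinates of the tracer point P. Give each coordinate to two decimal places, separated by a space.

A=(0,0), D=(12.00,0)
B = A + 4.00·(cos54°, sin54°) = (2.3511, 3.2361)
|BD| = 10.1771
circle(B,6.00) ∩ circle(D,9.00): a=2.8777, h=5.2649
  candidates: C₊=(6.7536,7.3127) cross=53.581; C₋=(3.4054,-2.6706) cross=-53.581
  mode + wants cross > 0 → take C=(6.7536,7.3127) (cross=53.581)
ex = (C−B)/|BC| = (0.7337,0.6794); ey = (-0.6794,0.7337)
P = B + 3.20·ex + -2.21·ey = (6.2006,3.7887)

6.20 3.79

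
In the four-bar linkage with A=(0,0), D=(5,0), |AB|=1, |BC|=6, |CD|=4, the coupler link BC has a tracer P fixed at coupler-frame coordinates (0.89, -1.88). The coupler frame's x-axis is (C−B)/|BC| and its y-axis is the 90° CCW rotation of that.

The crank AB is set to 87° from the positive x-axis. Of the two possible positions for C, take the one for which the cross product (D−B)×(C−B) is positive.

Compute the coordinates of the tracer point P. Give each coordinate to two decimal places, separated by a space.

A=(0,0), D=(5.00,0)
B = A + 1.00·(cos87°, sin87°) = (0.0523, 0.9986)
|BD| = 5.0474
circle(B,6.00) ∩ circle(D,4.00): a=4.5049, h=3.9630
  candidates: C₊=(5.2523,3.9920) cross=20.003; C₋=(3.6841,-3.7774) cross=-20.003
  mode + wants cross > 0 → take C=(5.2523,3.9920) (cross=20.003)
ex = (C−B)/|BC| = (0.8667,0.4989); ey = (-0.4989,0.8667)
P = B + 0.89·ex + -1.88·ey = (1.7616,-0.1867)

1.76 -0.19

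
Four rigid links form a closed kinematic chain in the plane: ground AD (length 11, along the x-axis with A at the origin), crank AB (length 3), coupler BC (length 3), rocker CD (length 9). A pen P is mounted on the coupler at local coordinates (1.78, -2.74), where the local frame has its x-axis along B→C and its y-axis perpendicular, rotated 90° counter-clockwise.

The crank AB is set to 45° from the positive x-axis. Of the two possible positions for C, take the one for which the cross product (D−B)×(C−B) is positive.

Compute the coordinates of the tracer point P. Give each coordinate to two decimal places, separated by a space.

5.36 2.56

A=(0,0), D=(11.00,0)
B = A + 3.00·(cos45°, sin45°) = (2.1213, 2.1213)
|BD| = 9.1286
circle(B,3.00) ∩ circle(D,9.00): a=0.6206, h=2.9351
  candidates: C₊=(3.4070,4.8318) cross=26.793; C₋=(2.0429,-0.8777) cross=-26.793
  mode + wants cross > 0 → take C=(3.4070,4.8318) (cross=26.793)
ex = (C−B)/|BC| = (0.4286,0.9035); ey = (-0.9035,0.4286)
P = B + 1.78·ex + -2.74·ey = (5.3598,2.5553)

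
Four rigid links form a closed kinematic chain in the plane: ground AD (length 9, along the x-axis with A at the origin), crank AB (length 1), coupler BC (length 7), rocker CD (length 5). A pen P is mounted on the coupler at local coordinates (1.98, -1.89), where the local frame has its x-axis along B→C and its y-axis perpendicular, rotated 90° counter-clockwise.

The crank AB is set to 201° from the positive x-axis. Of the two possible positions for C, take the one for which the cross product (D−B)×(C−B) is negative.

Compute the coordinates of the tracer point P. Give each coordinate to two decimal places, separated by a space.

A=(0,0), D=(9.00,0)
B = A + 1.00·(cos201°, sin201°) = (-0.9336, -0.3584)
|BD| = 9.9400
circle(B,7.00) ∩ circle(D,5.00): a=6.1773, h=3.2926
  candidates: C₊=(5.1210,3.1548) cross=32.729; C₋=(5.3584,-3.4262) cross=-32.729
  mode - wants cross < 0 → take C=(5.3584,-3.4262) (cross=-32.729)
ex = (C−B)/|BC| = (0.8989,-0.4383); ey = (0.4383,0.8989)
P = B + 1.98·ex + -1.89·ey = (0.0178,-2.9249)

0.02 -2.92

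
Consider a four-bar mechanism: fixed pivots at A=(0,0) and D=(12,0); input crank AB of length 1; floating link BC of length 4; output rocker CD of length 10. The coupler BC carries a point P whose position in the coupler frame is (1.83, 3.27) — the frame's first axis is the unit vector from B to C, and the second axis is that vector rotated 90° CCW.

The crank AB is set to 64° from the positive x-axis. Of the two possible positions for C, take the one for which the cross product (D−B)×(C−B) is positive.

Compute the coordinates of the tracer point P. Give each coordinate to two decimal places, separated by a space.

-1.05 4.34

A=(0,0), D=(12.00,0)
B = A + 1.00·(cos64°, sin64°) = (0.4384, 0.8988)
|BD| = 11.5965
circle(B,4.00) ∩ circle(D,10.00): a=2.1765, h=3.3560
  candidates: C₊=(2.8684,4.0760) cross=38.918; C₋=(2.3482,-2.6158) cross=-38.918
  mode + wants cross > 0 → take C=(2.8684,4.0760) (cross=38.918)
ex = (C−B)/|BC| = (0.6075,0.7943); ey = (-0.7943,0.6075)
P = B + 1.83·ex + 3.27·ey = (-1.0473,4.3389)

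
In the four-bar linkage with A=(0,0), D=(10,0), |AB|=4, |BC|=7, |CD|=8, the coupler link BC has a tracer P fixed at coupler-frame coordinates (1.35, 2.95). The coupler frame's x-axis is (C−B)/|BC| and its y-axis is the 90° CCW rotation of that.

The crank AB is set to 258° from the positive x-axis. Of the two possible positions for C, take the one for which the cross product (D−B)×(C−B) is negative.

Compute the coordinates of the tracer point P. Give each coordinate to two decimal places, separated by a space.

1.57 -1.74

A=(0,0), D=(10.00,0)
B = A + 4.00·(cos258°, sin258°) = (-0.8316, -3.9126)
|BD| = 11.5166
circle(B,7.00) ∩ circle(D,8.00): a=5.1071, h=4.7872
  candidates: C₊=(2.3453,2.3250) cross=55.133; C₋=(5.5981,-6.6800) cross=-55.133
  mode - wants cross < 0 → take C=(5.5981,-6.6800) (cross=-55.133)
ex = (C−B)/|BC| = (0.9185,-0.3954); ey = (0.3954,0.9185)
P = B + 1.35·ex + 2.95·ey = (1.5747,-1.7366)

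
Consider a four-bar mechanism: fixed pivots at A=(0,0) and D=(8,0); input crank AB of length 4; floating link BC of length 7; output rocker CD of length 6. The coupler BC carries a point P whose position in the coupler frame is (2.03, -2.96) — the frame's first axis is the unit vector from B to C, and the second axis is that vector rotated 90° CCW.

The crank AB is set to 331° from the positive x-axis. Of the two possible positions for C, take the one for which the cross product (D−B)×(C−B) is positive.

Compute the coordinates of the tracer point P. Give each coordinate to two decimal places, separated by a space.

6.75 -0.42

A=(0,0), D=(8.00,0)
B = A + 4.00·(cos331°, sin331°) = (3.4985, -1.9392)
|BD| = 4.9015
circle(B,7.00) ∩ circle(D,6.00): a=3.7769, h=5.8937
  candidates: C₊=(4.6354,4.9678) cross=28.888; C₋=(9.2990,-5.8577) cross=-28.888
  mode + wants cross > 0 → take C=(4.6354,4.9678) (cross=28.888)
ex = (C−B)/|BC| = (0.1624,0.9867); ey = (-0.9867,0.1624)
P = B + 2.03·ex + -2.96·ey = (6.7489,-0.4169)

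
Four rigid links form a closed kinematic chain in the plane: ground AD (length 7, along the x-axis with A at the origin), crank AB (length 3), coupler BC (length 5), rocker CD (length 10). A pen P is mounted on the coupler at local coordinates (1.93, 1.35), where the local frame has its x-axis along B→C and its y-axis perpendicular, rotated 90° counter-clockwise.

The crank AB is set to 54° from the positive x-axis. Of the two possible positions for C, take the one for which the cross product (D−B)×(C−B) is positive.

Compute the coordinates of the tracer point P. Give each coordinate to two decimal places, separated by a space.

A=(0,0), D=(7.00,0)
B = A + 3.00·(cos54°, sin54°) = (1.7634, 2.4271)
|BD| = 5.7717
circle(B,5.00) ∩ circle(D,10.00): a=-3.6113, h=3.4581
  candidates: C₊=(-0.0590,7.0831) cross=19.959; C₋=(-2.9673,0.8081) cross=-19.959
  mode + wants cross > 0 → take C=(-0.0590,7.0831) (cross=19.959)
ex = (C−B)/|BC| = (-0.3645,0.9312); ey = (-0.9312,-0.3645)
P = B + 1.93·ex + 1.35·ey = (-0.1972,3.7323)

-0.20 3.73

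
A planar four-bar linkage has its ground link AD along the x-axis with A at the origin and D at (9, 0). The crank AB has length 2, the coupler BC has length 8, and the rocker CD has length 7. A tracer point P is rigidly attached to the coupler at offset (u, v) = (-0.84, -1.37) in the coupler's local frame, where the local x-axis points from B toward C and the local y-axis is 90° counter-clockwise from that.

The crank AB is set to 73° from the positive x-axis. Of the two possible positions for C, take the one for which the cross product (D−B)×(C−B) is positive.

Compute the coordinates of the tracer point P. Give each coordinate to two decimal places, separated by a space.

0.73 0.31

A=(0,0), D=(9.00,0)
B = A + 2.00·(cos73°, sin73°) = (0.5847, 1.9126)
|BD| = 8.6299
circle(B,8.00) ∩ circle(D,7.00): a=5.1840, h=6.0931
  candidates: C₊=(6.9902,6.7053) cross=52.583; C₋=(4.2894,-5.1779) cross=-52.583
  mode + wants cross > 0 → take C=(6.9902,6.7053) (cross=52.583)
ex = (C−B)/|BC| = (0.8007,0.5991); ey = (-0.5991,0.8007)
P = B + -0.84·ex + -1.37·ey = (0.7329,0.3124)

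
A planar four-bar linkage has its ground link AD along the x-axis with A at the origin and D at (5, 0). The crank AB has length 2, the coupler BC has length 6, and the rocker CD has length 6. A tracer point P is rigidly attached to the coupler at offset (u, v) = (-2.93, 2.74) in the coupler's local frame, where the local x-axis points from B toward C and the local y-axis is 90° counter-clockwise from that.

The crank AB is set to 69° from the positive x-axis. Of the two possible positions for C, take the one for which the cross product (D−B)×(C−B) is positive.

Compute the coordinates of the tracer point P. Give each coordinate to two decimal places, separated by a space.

-3.29 1.84

A=(0,0), D=(5.00,0)
B = A + 2.00·(cos69°, sin69°) = (0.7167, 1.8672)
|BD| = 4.6725
circle(B,6.00) ∩ circle(D,6.00): a=2.3363, h=5.5265
  candidates: C₊=(5.0668,5.9996) cross=25.823; C₋=(0.6500,-4.1325) cross=-25.823
  mode + wants cross > 0 → take C=(5.0668,5.9996) (cross=25.823)
ex = (C−B)/|BC| = (0.7250,0.6887); ey = (-0.6887,0.7250)
P = B + -2.93·ex + 2.74·ey = (-3.2947,1.8357)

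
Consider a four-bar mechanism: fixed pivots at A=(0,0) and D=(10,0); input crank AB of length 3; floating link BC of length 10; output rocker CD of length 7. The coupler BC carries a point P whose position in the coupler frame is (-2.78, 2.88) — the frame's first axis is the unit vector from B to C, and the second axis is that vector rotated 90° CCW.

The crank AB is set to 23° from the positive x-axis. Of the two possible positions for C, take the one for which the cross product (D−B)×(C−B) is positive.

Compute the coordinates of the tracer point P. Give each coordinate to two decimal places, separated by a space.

A=(0,0), D=(10.00,0)
B = A + 3.00·(cos23°, sin23°) = (2.7615, 1.1722)
|BD| = 7.3328
circle(B,10.00) ∩ circle(D,7.00): a=7.1439, h=6.9975
  candidates: C₊=(10.9322,6.9377) cross=51.311; C₋=(8.6950,-6.8773) cross=-51.311
  mode + wants cross > 0 → take C=(10.9322,6.9377) (cross=51.311)
ex = (C−B)/|BC| = (0.8171,0.5765); ey = (-0.5765,0.8171)
P = B + -2.78·ex + 2.88·ey = (-1.1704,1.9225)

-1.17 1.92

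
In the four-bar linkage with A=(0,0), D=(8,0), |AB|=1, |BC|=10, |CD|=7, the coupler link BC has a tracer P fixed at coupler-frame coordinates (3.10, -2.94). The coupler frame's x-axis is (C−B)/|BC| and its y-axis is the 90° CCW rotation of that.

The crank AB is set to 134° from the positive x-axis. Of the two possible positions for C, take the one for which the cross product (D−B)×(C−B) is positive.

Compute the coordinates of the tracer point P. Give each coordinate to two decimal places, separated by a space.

A=(0,0), D=(8.00,0)
B = A + 1.00·(cos134°, sin134°) = (-0.6947, 0.7193)
|BD| = 8.7244
circle(B,10.00) ∩ circle(D,7.00): a=7.2850, h=6.8504
  candidates: C₊=(7.1304,6.9458) cross=59.766; C₋=(6.0007,-6.7084) cross=-59.766
  mode + wants cross > 0 → take C=(7.1304,6.9458) (cross=59.766)
ex = (C−B)/|BC| = (0.7825,0.6226); ey = (-0.6226,0.7825)
P = B + 3.10·ex + -2.94·ey = (3.5617,0.3490)

3.56 0.35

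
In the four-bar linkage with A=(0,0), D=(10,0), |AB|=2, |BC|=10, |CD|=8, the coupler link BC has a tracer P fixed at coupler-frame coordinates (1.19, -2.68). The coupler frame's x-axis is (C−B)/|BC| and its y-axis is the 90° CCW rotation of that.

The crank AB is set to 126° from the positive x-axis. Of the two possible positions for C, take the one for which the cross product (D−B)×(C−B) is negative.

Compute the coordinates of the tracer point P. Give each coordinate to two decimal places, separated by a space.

A=(0,0), D=(10.00,0)
B = A + 2.00·(cos126°, sin126°) = (-1.1756, 1.6180)
|BD| = 11.2921
circle(B,10.00) ∩ circle(D,8.00): a=7.2401, h=6.8979
  candidates: C₊=(6.9782,7.4073) cross=77.892; C₋=(5.0014,-6.2461) cross=-77.892
  mode - wants cross < 0 → take C=(5.0014,-6.2461) (cross=-77.892)
ex = (C−B)/|BC| = (0.6177,-0.7864); ey = (0.7864,0.6177)
P = B + 1.19·ex + -2.68·ey = (-2.5481,-0.9732)

-2.55 -0.97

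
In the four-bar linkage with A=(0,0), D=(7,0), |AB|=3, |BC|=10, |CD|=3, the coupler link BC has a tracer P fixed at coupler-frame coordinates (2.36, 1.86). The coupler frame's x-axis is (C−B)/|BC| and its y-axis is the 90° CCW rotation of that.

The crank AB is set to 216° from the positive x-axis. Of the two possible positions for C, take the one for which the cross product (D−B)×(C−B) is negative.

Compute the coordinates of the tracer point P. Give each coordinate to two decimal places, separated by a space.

A=(0,0), D=(7.00,0)
B = A + 3.00·(cos216°, sin216°) = (-2.4271, -1.7634)
|BD| = 9.5906
circle(B,10.00) ∩ circle(D,3.00): a=9.5395, h=2.9996
  candidates: C₊=(6.3983,2.9390) cross=28.767; C₋=(7.5014,-2.9578) cross=-28.767
  mode - wants cross < 0 → take C=(7.5014,-2.9578) (cross=-28.767)
ex = (C−B)/|BC| = (0.9928,-0.1194); ey = (0.1194,0.9928)
P = B + 2.36·ex + 1.86·ey = (0.1382,-0.1986)

0.14 -0.20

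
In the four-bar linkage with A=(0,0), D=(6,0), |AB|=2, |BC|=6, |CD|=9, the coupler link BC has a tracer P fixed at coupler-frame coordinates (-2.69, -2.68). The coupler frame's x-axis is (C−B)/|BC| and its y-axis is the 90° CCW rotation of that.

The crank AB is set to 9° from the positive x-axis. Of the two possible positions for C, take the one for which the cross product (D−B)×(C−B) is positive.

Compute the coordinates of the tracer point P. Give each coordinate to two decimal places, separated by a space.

5.67 -0.56

A=(0,0), D=(6.00,0)
B = A + 2.00·(cos9°, sin9°) = (1.9754, 0.3129)
|BD| = 4.0368
circle(B,6.00) ∩ circle(D,9.00): a=-3.5554, h=4.8331
  candidates: C₊=(-1.1947,5.4070) cross=19.510; C₋=(-1.9439,-4.2302) cross=-19.510
  mode + wants cross > 0 → take C=(-1.1947,5.4070) (cross=19.510)
ex = (C−B)/|BC| = (-0.5283,0.8490); ey = (-0.8490,-0.5283)
P = B + -2.69·ex + -2.68·ey = (5.6720,-0.5550)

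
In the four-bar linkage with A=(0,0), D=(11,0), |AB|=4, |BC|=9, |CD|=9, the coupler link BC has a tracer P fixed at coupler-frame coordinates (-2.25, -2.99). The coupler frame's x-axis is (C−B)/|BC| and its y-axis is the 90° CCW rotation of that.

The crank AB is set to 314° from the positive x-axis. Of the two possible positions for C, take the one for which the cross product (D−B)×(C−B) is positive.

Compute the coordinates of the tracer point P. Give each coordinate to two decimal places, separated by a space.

A=(0,0), D=(11.00,0)
B = A + 4.00·(cos314°, sin314°) = (2.7786, -2.8774)
|BD| = 8.7103
circle(B,9.00) ∩ circle(D,9.00): a=4.3552, h=7.8761
  candidates: C₊=(4.2875,5.9952) cross=68.603; C₋=(9.4911,-8.8726) cross=-68.603
  mode + wants cross > 0 → take C=(4.2875,5.9952) (cross=68.603)
ex = (C−B)/|BC| = (0.1677,0.9858); ey = (-0.9858,0.1677)
P = B + -2.25·ex + -2.99·ey = (5.3491,-5.5968)

5.35 -5.60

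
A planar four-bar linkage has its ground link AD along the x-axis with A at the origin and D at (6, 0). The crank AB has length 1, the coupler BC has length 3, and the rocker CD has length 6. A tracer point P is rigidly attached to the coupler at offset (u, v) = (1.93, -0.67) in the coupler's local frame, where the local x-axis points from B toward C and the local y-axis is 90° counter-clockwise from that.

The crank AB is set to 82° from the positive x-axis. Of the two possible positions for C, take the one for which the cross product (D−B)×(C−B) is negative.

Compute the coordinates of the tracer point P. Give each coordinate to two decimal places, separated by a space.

A=(0,0), D=(6.00,0)
B = A + 1.00·(cos82°, sin82°) = (0.1392, 0.9903)
|BD| = 5.9439
circle(B,3.00) ∩ circle(D,6.00): a=0.7007, h=2.9170
  candidates: C₊=(1.3161,3.7498) cross=17.338; C₋=(0.3441,-2.0027) cross=-17.338
  mode - wants cross < 0 → take C=(0.3441,-2.0027) (cross=-17.338)
ex = (C−B)/|BC| = (0.0683,-0.9977); ey = (0.9977,0.0683)
P = B + 1.93·ex + -0.67·ey = (-0.3974,-0.9810)

-0.40 -0.98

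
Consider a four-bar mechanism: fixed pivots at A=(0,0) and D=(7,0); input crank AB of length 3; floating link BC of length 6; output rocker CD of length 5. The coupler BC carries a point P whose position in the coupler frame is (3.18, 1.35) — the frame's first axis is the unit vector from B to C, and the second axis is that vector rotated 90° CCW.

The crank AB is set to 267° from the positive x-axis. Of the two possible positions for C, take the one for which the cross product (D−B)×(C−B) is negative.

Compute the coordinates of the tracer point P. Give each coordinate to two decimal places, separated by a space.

3.28 -2.66

A=(0,0), D=(7.00,0)
B = A + 3.00·(cos267°, sin267°) = (-0.1570, -2.9959)
|BD| = 7.7587
circle(B,6.00) ∩ circle(D,5.00): a=4.5882, h=3.8663
  candidates: C₊=(2.5825,2.3422) cross=29.997; C₋=(5.5683,-4.7906) cross=-29.997
  mode - wants cross < 0 → take C=(5.5683,-4.7906) (cross=-29.997)
ex = (C−B)/|BC| = (0.9542,-0.2991); ey = (0.2991,0.9542)
P = B + 3.18·ex + 1.35·ey = (3.2812,-2.6589)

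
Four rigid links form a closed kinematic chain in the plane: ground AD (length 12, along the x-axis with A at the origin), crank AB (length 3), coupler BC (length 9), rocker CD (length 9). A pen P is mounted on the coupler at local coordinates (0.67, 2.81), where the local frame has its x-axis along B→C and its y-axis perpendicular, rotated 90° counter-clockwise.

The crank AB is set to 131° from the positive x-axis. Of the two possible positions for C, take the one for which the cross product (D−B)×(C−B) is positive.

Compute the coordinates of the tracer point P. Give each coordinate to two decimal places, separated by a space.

A=(0,0), D=(12.00,0)
B = A + 3.00·(cos131°, sin131°) = (-1.9682, 2.2641)
|BD| = 14.1505
circle(B,9.00) ∩ circle(D,9.00): a=7.0752, h=5.5625
  candidates: C₊=(5.9059,6.6229) cross=78.711; C₋=(4.1259,-4.3587) cross=-78.711
  mode + wants cross > 0 → take C=(5.9059,6.6229) (cross=78.711)
ex = (C−B)/|BC| = (0.8749,0.4843); ey = (-0.4843,0.8749)
P = B + 0.67·ex + 2.81·ey = (-2.7429,5.0471)

-2.74 5.05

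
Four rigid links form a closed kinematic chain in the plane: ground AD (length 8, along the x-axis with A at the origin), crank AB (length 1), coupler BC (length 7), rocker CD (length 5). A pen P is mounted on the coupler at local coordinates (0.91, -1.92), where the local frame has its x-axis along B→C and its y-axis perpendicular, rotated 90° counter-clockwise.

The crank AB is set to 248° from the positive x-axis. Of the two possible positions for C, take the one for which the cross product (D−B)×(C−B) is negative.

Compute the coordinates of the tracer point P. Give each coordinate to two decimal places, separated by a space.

-0.55 -3.04

A=(0,0), D=(8.00,0)
B = A + 1.00·(cos248°, sin248°) = (-0.3746, -0.9272)
|BD| = 8.4258
circle(B,7.00) ∩ circle(D,5.00): a=5.6371, h=4.1501
  candidates: C₊=(4.7716,3.8180) cross=34.968; C₋=(5.6849,-4.4318) cross=-34.968
  mode - wants cross < 0 → take C=(5.6849,-4.4318) (cross=-34.968)
ex = (C−B)/|BC| = (0.8656,-0.5007); ey = (0.5007,0.8656)
P = B + 0.91·ex + -1.92·ey = (-0.5481,-3.0448)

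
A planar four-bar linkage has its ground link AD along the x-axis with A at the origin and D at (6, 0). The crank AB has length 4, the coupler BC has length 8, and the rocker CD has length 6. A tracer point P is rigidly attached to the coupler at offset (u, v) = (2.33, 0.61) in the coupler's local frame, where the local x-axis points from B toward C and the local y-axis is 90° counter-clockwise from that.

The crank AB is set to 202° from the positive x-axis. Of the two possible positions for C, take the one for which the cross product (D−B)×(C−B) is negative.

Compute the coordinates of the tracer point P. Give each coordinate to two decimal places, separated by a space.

A=(0,0), D=(6.00,0)
B = A + 4.00·(cos202°, sin202°) = (-3.7087, -1.4984)
|BD| = 9.8237
circle(B,8.00) ∩ circle(D,6.00): a=6.3370, h=4.8829
  candidates: C₊=(1.8093,4.2939) cross=47.968; C₋=(3.2989,-5.3576) cross=-47.968
  mode - wants cross < 0 → take C=(3.2989,-5.3576) (cross=-47.968)
ex = (C−B)/|BC| = (0.8760,-0.4824); ey = (0.4824,0.8760)
P = B + 2.33·ex + 0.61·ey = (-1.3735,-2.0881)

-1.37 -2.09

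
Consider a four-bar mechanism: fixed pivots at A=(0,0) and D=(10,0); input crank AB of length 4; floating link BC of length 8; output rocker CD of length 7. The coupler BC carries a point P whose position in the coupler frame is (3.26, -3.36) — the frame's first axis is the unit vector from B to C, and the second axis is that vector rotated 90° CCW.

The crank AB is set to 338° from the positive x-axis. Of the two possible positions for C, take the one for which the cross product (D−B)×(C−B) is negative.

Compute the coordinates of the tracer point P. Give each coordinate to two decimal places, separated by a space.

3.78 -6.18

A=(0,0), D=(10.00,0)
B = A + 4.00·(cos338°, sin338°) = (3.7087, -1.4984)
|BD| = 6.4672
circle(B,8.00) ∩ circle(D,7.00): a=4.3933, h=6.6857
  candidates: C₊=(6.4335,6.0233) cross=43.238; C₋=(9.5315,-6.9843) cross=-43.238
  mode - wants cross < 0 → take C=(9.5315,-6.9843) (cross=-43.238)
ex = (C−B)/|BC| = (0.7279,-0.6857); ey = (0.6857,0.7279)
P = B + 3.26·ex + -3.36·ey = (3.7775,-6.1795)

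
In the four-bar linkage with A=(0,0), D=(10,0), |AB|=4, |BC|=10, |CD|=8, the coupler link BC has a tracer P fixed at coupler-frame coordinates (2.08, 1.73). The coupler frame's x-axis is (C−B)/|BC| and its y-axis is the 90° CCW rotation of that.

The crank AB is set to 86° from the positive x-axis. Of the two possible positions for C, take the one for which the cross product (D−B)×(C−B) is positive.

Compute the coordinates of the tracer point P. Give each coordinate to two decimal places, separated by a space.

A=(0,0), D=(10.00,0)
B = A + 4.00·(cos86°, sin86°) = (0.2790, 3.9903)
|BD| = 10.5081
circle(B,10.00) ∩ circle(D,8.00): a=6.9670, h=7.1736
  candidates: C₊=(9.4482,7.9809) cross=75.381; C₋=(4.0001,-5.2916) cross=-75.381
  mode + wants cross > 0 → take C=(9.4482,7.9809) (cross=75.381)
ex = (C−B)/|BC| = (0.9169,0.3991); ey = (-0.3991,0.9169)
P = B + 2.08·ex + 1.73·ey = (1.4958,6.4066)

1.50 6.41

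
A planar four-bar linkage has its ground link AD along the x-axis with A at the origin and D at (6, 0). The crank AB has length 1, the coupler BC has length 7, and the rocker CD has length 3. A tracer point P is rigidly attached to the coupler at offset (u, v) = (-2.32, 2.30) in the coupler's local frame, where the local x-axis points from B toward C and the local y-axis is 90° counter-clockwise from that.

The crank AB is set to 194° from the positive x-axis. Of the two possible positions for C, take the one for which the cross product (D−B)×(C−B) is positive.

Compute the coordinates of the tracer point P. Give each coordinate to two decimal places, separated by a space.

-4.08 0.77

A=(0,0), D=(6.00,0)
B = A + 1.00·(cos194°, sin194°) = (-0.9703, -0.2419)
|BD| = 6.9745
circle(B,7.00) ∩ circle(D,3.00): a=6.3548, h=2.9353
  candidates: C₊=(5.2789,2.9120) cross=20.472; C₋=(5.4825,-2.9550) cross=-20.472
  mode + wants cross > 0 → take C=(5.2789,2.9120) (cross=20.472)
ex = (C−B)/|BC| = (0.8927,0.4506); ey = (-0.4506,0.8927)
P = B + -2.32·ex + 2.30·ey = (-4.0778,0.7661)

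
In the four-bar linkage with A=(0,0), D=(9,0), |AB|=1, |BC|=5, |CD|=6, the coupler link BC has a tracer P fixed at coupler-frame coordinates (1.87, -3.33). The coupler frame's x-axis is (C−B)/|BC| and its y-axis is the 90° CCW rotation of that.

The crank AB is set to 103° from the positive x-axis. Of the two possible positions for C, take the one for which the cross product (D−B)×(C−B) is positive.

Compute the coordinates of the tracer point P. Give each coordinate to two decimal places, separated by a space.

A=(0,0), D=(9.00,0)
B = A + 1.00·(cos103°, sin103°) = (-0.2250, 0.9744)
|BD| = 9.2763
circle(B,5.00) ∩ circle(D,6.00): a=4.0452, h=2.9387
  candidates: C₊=(4.1066,3.4719) cross=27.261; C₋=(3.4892,-2.3730) cross=-27.261
  mode + wants cross > 0 → take C=(4.1066,3.4719) (cross=27.261)
ex = (C−B)/|BC| = (0.8663,0.4995); ey = (-0.4995,0.8663)
P = B + 1.87·ex + -3.33·ey = (3.0584,-0.9763)

3.06 -0.98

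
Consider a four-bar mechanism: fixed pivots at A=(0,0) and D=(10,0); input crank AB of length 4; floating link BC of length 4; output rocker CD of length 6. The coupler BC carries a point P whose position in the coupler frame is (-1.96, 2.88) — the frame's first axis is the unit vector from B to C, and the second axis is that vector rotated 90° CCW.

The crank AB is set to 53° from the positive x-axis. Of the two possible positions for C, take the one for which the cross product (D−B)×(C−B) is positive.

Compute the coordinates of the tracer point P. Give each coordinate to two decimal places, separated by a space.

A=(0,0), D=(10.00,0)
B = A + 4.00·(cos53°, sin53°) = (2.4073, 3.1945)
|BD| = 8.2374
circle(B,4.00) ∩ circle(D,6.00): a=2.9047, h=2.7500
  candidates: C₊=(6.1511,4.6029) cross=22.653; C₋=(4.0182,-0.4667) cross=-22.653
  mode + wants cross > 0 → take C=(6.1511,4.6029) (cross=22.653)
ex = (C−B)/|BC| = (0.9360,0.3521); ey = (-0.3521,0.9360)
P = B + -1.96·ex + 2.88·ey = (-0.4412,5.2001)

-0.44 5.20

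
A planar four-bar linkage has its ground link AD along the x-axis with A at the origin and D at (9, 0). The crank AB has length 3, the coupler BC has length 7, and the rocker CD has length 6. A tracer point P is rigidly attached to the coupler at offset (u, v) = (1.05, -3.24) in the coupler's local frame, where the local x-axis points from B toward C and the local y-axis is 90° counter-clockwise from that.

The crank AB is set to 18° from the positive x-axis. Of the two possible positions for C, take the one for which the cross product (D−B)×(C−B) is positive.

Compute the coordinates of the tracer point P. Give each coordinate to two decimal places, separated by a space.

A=(0,0), D=(9.00,0)
B = A + 3.00·(cos18°, sin18°) = (2.8532, 0.9271)
|BD| = 6.2163
circle(B,7.00) ∩ circle(D,6.00): a=4.1538, h=5.6344
  candidates: C₊=(7.8008,5.8789) cross=35.025; C₋=(6.1203,-5.2638) cross=-35.025
  mode + wants cross > 0 → take C=(7.8008,5.8789) (cross=35.025)
ex = (C−B)/|BC| = (0.7068,0.7074); ey = (-0.7074,0.7068)
P = B + 1.05·ex + -3.24·ey = (5.8873,-0.6202)

5.89 -0.62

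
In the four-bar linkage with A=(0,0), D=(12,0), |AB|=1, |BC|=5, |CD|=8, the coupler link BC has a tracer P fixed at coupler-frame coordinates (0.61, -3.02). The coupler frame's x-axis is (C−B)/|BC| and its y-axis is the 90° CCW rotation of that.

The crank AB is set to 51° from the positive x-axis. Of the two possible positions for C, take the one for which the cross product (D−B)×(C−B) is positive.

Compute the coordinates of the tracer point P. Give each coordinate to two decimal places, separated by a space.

A=(0,0), D=(12.00,0)
B = A + 1.00·(cos51°, sin51°) = (0.6293, 0.7771)
|BD| = 11.3972
circle(B,5.00) ∩ circle(D,8.00): a=3.9877, h=3.0164
  candidates: C₊=(4.8134,3.5146) cross=34.378; C₋=(4.4020,-2.5041) cross=-34.378
  mode + wants cross > 0 → take C=(4.8134,3.5146) (cross=34.378)
ex = (C−B)/|BC| = (0.8368,0.5475); ey = (-0.5475,0.8368)
P = B + 0.61·ex + -3.02·ey = (2.7932,-1.4161)

2.79 -1.42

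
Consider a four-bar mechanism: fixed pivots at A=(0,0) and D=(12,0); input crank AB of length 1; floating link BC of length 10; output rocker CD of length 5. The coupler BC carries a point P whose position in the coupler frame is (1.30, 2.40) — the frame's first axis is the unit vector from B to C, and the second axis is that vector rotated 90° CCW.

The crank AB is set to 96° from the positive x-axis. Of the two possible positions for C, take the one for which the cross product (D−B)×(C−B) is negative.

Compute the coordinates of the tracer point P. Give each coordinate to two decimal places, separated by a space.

2.18 2.49

A=(0,0), D=(12.00,0)
B = A + 1.00·(cos96°, sin96°) = (-0.1045, 0.9945)
|BD| = 12.1453
circle(B,10.00) ∩ circle(D,5.00): a=9.1603, h=4.0112
  candidates: C₊=(9.3534,4.2421) cross=48.717; C₋=(8.6965,-3.7533) cross=-48.717
  mode - wants cross < 0 → take C=(8.6965,-3.7533) (cross=-48.717)
ex = (C−B)/|BC| = (0.8801,-0.4748); ey = (0.4748,0.8801)
P = B + 1.30·ex + 2.40·ey = (2.1791,2.4896)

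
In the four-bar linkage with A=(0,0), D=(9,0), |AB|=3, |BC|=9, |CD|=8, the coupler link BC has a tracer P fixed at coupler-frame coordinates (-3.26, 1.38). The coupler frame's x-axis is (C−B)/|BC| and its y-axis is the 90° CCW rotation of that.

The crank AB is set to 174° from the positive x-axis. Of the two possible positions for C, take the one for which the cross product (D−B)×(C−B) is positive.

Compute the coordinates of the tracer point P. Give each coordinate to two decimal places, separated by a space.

A=(0,0), D=(9.00,0)
B = A + 3.00·(cos174°, sin174°) = (-2.9836, 0.3136)
|BD| = 11.9877
circle(B,9.00) ∩ circle(D,8.00): a=6.7029, h=6.0059
  candidates: C₊=(3.8741,6.1421) cross=71.997; C₋=(3.5599,-5.8656) cross=-71.997
  mode + wants cross > 0 → take C=(3.8741,6.1421) (cross=71.997)
ex = (C−B)/|BC| = (0.7620,0.6476); ey = (-0.6476,0.7620)
P = B + -3.26·ex + 1.38·ey = (-6.3613,-0.7461)

-6.36 -0.75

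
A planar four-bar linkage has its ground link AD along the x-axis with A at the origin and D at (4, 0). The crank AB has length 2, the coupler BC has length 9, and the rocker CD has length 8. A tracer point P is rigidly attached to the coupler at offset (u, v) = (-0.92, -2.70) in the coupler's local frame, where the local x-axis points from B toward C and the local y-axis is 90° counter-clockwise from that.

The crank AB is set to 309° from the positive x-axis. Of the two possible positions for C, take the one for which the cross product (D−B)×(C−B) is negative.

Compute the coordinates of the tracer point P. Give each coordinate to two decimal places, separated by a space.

-0.96 -3.35

A=(0,0), D=(4.00,0)
B = A + 2.00·(cos309°, sin309°) = (1.2586, -1.5543)
|BD| = 3.1513
circle(B,9.00) ∩ circle(D,8.00): a=4.2729, h=7.9210
  candidates: C₊=(1.0689,7.4437) cross=24.962; C₋=(8.8825,-6.3373) cross=-24.962
  mode - wants cross < 0 → take C=(8.8825,-6.3373) (cross=-24.962)
ex = (C−B)/|BC| = (0.8471,-0.5314); ey = (0.5314,0.8471)
P = B + -0.92·ex + -2.70·ey = (-0.9556,-3.3525)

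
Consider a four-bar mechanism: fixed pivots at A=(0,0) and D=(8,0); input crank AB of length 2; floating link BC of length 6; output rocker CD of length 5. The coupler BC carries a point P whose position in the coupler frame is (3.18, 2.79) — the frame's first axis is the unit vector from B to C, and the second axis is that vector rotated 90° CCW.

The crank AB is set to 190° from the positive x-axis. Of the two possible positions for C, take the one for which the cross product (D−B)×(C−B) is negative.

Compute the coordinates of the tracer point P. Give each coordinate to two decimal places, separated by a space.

A=(0,0), D=(8.00,0)
B = A + 2.00·(cos190°, sin190°) = (-1.9696, -0.3473)
|BD| = 9.9757
circle(B,6.00) ∩ circle(D,5.00): a=5.5392, h=2.3060
  candidates: C₊=(3.4859,2.1501) cross=23.004; C₋=(3.6465,-2.4590) cross=-23.004
  mode - wants cross < 0 → take C=(3.6465,-2.4590) (cross=-23.004)
ex = (C−B)/|BC| = (0.9360,-0.3520); ey = (0.3520,0.9360)
P = B + 3.18·ex + 2.79·ey = (1.9889,1.1450)

1.99 1.14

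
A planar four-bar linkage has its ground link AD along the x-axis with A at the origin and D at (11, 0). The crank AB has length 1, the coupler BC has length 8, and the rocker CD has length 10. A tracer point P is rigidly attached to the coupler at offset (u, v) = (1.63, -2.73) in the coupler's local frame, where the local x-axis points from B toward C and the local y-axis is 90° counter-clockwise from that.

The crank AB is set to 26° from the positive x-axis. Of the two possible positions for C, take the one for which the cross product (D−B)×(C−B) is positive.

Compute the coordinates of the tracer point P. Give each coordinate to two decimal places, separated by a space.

A=(0,0), D=(11.00,0)
B = A + 1.00·(cos26°, sin26°) = (0.8988, 0.4384)
|BD| = 10.1107
circle(B,8.00) ∩ circle(D,10.00): a=3.2751, h=7.2989
  candidates: C₊=(4.4872,7.5884) cross=73.797; C₋=(3.8543,-6.9957) cross=-73.797
  mode + wants cross > 0 → take C=(4.4872,7.5884) (cross=73.797)
ex = (C−B)/|BC| = (0.4486,0.8938); ey = (-0.8938,0.4486)
P = B + 1.63·ex + -2.73·ey = (4.0699,0.6706)

4.07 0.67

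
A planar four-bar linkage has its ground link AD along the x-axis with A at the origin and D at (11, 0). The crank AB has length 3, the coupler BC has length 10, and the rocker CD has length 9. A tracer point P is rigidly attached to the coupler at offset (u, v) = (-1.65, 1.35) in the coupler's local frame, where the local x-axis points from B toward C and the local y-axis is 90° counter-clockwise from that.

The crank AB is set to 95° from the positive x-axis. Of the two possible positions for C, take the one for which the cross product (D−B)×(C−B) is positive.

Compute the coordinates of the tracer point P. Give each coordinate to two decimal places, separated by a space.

-2.38 3.20

A=(0,0), D=(11.00,0)
B = A + 3.00·(cos95°, sin95°) = (-0.2615, 2.9886)
|BD| = 11.6513
circle(B,10.00) ∩ circle(D,9.00): a=6.6410, h=7.4764
  candidates: C₊=(8.0751,8.5115) cross=87.110; C₋=(4.2396,-5.9412) cross=-87.110
  mode + wants cross > 0 → take C=(8.0751,8.5115) (cross=87.110)
ex = (C−B)/|BC| = (0.8337,0.5523); ey = (-0.5523,0.8337)
P = B + -1.65·ex + 1.35·ey = (-2.3826,3.2027)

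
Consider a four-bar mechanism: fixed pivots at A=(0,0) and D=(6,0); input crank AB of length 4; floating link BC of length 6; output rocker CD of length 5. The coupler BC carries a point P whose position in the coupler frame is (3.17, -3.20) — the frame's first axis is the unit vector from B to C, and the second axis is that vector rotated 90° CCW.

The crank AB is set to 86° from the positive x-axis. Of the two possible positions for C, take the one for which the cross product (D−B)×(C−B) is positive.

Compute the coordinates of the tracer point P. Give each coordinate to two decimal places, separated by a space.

A=(0,0), D=(6.00,0)
B = A + 4.00·(cos86°, sin86°) = (0.2790, 3.9903)
|BD| = 6.9751
circle(B,6.00) ∩ circle(D,5.00): a=4.2761, h=4.2090
  candidates: C₊=(6.1941,4.9962) cross=29.358; C₋=(1.3784,-1.9082) cross=-29.358
  mode + wants cross > 0 → take C=(6.1941,4.9962) (cross=29.358)
ex = (C−B)/|BC| = (0.9858,0.1677); ey = (-0.1677,0.9858)
P = B + 3.17·ex + -3.20·ey = (3.9407,1.3670)

3.94 1.37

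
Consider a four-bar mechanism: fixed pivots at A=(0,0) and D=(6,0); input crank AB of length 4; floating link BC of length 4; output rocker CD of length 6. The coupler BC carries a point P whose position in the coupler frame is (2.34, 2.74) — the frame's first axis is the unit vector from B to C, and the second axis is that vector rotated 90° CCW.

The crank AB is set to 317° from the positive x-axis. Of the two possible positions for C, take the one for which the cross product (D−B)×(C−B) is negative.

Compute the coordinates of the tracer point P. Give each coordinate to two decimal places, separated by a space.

6.52 -3.00

A=(0,0), D=(6.00,0)
B = A + 4.00·(cos317°, sin317°) = (2.9254, -2.7280)
|BD| = 4.1104
circle(B,4.00) ∩ circle(D,6.00): a=-0.3777, h=3.9821
  candidates: C₊=(-0.0000,0.0000) cross=16.368; C₋=(5.2858,-5.9573) cross=-16.368
  mode - wants cross < 0 → take C=(5.2858,-5.9573) (cross=-16.368)
ex = (C−B)/|BC| = (0.5901,-0.8073); ey = (0.8073,0.5901)
P = B + 2.34·ex + 2.74·ey = (6.5183,-3.0003)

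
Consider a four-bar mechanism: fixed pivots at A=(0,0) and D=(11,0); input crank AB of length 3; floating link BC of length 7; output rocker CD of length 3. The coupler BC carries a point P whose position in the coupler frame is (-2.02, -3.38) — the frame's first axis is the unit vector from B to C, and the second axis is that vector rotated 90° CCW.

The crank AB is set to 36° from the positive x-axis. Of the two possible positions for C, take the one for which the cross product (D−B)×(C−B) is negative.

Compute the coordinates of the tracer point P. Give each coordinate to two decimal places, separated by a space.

A=(0,0), D=(11.00,0)
B = A + 3.00·(cos36°, sin36°) = (2.4271, 1.7634)
|BD| = 8.7524
circle(B,7.00) ∩ circle(D,3.00): a=6.6613, h=2.1511
  candidates: C₊=(9.3851,2.5283) cross=18.827; C₋=(8.5184,-1.6857) cross=-18.827
  mode - wants cross < 0 → take C=(8.5184,-1.6857) (cross=-18.827)
ex = (C−B)/|BC| = (0.8702,-0.4927); ey = (0.4927,0.8702)
P = B + -2.02·ex + -3.38·ey = (-0.9961,-0.1826)

-1.00 -0.18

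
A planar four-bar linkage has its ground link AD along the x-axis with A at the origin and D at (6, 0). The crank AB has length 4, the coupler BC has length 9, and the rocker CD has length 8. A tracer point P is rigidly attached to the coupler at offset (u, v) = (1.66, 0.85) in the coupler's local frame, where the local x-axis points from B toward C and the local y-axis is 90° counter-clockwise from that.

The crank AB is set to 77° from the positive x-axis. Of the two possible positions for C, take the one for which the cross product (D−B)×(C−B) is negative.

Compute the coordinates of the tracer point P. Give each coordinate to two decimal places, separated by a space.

A=(0,0), D=(6.00,0)
B = A + 4.00·(cos77°, sin77°) = (0.8998, 3.8975)
|BD| = 6.4189
circle(B,9.00) ∩ circle(D,8.00): a=4.5337, h=7.7747
  candidates: C₊=(9.2228,7.3221) cross=49.905; C₋=(-0.2186,-5.0328) cross=-49.905
  mode - wants cross < 0 → take C=(-0.2186,-5.0328) (cross=-49.905)
ex = (C−B)/|BC| = (-0.1243,-0.9922); ey = (0.9922,-0.1243)
P = B + 1.66·ex + 0.85·ey = (1.5369,2.1447)

1.54 2.14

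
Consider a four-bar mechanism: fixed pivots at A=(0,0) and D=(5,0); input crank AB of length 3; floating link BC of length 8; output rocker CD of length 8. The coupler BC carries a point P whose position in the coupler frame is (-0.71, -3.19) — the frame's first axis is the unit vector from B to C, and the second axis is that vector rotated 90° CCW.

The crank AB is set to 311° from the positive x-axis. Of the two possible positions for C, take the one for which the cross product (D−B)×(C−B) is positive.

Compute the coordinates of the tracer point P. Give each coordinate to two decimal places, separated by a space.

5.18 -1.67

A=(0,0), D=(5.00,0)
B = A + 3.00·(cos311°, sin311°) = (1.9682, -2.2641)
|BD| = 3.7839
circle(B,8.00) ∩ circle(D,8.00): a=1.8920, h=7.7731
  candidates: C₊=(-1.1669,5.0960) cross=29.413; C₋=(8.1351,-7.3601) cross=-29.413
  mode + wants cross > 0 → take C=(-1.1669,5.0960) (cross=29.413)
ex = (C−B)/|BC| = (-0.3919,0.9200); ey = (-0.9200,-0.3919)
P = B + -0.71·ex + -3.19·ey = (5.1813,-1.6672)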